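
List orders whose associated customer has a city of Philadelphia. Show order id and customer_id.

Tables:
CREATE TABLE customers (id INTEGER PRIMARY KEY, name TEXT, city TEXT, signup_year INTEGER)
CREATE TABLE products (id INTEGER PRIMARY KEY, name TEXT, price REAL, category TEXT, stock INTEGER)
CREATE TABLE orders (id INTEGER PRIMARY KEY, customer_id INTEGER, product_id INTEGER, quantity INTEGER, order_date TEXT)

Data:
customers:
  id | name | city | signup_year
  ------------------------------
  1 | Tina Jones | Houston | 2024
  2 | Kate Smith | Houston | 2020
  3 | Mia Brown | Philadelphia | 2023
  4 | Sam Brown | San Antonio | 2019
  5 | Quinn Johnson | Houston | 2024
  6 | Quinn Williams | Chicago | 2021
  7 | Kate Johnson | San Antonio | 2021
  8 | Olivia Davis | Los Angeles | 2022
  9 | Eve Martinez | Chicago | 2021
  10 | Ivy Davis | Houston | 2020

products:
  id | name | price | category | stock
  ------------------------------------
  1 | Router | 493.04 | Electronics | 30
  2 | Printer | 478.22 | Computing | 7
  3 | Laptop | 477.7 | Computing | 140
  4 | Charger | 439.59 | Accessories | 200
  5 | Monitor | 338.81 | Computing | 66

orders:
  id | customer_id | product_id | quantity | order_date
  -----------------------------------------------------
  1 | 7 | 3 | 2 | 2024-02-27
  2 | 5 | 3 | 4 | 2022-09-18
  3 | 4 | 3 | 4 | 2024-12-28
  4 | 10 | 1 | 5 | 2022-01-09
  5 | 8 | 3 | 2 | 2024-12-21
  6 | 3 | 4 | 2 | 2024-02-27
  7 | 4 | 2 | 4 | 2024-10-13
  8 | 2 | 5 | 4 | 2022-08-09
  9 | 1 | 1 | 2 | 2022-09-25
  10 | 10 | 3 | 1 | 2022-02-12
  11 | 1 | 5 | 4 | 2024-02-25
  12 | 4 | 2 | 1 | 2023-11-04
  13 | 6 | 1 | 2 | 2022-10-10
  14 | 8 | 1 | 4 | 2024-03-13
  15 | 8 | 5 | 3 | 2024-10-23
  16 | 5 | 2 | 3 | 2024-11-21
SELECT id, customer_id FROM orders WHERE customer_id IN (SELECT id FROM customers WHERE city = 'Philadelphia')

Execution result:
id | customer_id
6 | 3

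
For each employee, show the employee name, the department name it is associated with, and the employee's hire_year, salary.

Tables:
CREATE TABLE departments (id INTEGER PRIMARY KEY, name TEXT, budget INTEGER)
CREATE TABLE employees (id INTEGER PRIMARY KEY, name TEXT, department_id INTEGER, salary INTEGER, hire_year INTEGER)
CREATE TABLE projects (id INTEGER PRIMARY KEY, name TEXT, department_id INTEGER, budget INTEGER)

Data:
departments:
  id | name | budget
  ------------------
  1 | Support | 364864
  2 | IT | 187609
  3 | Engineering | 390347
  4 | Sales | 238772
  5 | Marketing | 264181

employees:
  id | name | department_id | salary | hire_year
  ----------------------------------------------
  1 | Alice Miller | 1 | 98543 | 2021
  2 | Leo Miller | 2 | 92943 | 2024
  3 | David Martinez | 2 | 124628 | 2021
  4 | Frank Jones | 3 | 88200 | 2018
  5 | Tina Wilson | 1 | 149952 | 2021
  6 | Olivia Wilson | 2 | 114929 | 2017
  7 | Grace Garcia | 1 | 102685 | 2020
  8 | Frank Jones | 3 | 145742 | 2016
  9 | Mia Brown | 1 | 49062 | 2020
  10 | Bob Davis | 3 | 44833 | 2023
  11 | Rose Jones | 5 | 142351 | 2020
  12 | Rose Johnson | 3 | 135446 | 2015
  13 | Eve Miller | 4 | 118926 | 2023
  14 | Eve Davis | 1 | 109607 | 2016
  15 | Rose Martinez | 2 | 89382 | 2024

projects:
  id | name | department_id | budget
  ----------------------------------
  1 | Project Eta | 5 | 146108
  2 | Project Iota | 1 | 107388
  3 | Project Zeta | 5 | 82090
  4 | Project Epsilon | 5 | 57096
SELECT c.name, p.name AS department, c.hire_year, c.salary FROM employees c JOIN departments p ON c.department_id = p.id

Execution result:
name | department | hire_year | salary
Alice Miller | Support | 2021 | 98543
Leo Miller | IT | 2024 | 92943
David Martinez | IT | 2021 | 124628
Frank Jones | Engineering | 2018 | 88200
Tina Wilson | Support | 2021 | 149952
Olivia Wilson | IT | 2017 | 114929
Grace Garcia | Support | 2020 | 102685
Frank Jones | Engineering | 2016 | 145742
Mia Brown | Support | 2020 | 49062
Bob Davis | Engineering | 2023 | 44833
Rose Jones | Marketing | 2020 | 142351
Rose Johnson | Engineering | 2015 | 135446
Eve Miller | Sales | 2023 | 118926
Eve Davis | Support | 2016 | 109607
Rose Martinez | IT | 2024 | 89382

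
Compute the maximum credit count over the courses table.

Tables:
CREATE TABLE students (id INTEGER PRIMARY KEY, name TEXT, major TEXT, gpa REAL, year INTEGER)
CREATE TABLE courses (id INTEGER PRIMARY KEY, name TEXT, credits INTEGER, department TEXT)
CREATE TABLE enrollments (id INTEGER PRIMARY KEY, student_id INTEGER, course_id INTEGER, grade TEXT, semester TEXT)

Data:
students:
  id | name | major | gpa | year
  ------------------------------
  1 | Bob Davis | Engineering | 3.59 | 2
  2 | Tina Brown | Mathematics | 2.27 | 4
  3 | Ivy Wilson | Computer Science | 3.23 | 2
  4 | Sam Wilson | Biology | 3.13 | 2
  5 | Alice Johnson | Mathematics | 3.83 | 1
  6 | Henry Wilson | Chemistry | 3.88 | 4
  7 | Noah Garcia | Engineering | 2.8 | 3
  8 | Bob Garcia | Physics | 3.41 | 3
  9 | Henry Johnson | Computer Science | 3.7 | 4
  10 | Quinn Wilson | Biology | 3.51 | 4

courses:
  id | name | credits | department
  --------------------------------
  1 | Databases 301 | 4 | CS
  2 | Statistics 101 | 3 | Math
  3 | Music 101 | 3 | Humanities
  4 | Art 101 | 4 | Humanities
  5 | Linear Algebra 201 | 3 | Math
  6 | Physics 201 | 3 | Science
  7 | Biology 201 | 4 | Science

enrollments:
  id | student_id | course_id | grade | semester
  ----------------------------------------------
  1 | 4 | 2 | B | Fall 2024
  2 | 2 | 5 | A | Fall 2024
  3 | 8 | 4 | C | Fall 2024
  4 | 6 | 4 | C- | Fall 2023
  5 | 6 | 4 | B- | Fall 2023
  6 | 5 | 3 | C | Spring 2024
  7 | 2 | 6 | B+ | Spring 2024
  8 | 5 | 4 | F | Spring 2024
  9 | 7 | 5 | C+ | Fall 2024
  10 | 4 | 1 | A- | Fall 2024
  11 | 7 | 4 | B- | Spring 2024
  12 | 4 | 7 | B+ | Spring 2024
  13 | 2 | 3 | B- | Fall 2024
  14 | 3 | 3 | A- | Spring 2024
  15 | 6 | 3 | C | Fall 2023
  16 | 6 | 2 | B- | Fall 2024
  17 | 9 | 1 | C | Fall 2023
SELECT MAX(credits) FROM courses

Execution result:
4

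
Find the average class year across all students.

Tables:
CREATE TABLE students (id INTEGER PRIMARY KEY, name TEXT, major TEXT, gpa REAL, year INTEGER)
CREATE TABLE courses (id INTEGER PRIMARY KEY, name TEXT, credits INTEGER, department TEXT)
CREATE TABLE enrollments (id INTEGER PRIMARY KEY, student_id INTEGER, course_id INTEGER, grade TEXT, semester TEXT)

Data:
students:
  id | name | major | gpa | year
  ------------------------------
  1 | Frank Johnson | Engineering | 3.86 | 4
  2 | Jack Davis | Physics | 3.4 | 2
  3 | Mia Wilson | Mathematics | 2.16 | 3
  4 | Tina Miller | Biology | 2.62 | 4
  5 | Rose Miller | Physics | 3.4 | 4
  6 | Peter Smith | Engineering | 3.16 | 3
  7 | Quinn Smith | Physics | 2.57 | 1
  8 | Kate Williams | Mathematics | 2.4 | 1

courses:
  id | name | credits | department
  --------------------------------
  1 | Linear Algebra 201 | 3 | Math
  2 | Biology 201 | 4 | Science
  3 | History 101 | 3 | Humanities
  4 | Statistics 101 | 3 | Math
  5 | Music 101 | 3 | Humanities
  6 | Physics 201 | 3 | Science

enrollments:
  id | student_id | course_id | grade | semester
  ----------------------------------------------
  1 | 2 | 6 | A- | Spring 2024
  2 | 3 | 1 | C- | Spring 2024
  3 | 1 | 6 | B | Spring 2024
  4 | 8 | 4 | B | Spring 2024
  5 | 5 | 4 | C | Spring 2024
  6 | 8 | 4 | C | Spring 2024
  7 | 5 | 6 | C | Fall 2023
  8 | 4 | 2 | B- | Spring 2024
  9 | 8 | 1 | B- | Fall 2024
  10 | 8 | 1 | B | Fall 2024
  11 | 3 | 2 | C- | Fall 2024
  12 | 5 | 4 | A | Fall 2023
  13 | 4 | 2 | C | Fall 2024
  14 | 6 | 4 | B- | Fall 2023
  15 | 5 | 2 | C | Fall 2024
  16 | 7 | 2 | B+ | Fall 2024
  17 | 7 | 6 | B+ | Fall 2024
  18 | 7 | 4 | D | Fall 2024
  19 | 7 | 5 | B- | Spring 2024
SELECT AVG(year) FROM students

Execution result:
2.75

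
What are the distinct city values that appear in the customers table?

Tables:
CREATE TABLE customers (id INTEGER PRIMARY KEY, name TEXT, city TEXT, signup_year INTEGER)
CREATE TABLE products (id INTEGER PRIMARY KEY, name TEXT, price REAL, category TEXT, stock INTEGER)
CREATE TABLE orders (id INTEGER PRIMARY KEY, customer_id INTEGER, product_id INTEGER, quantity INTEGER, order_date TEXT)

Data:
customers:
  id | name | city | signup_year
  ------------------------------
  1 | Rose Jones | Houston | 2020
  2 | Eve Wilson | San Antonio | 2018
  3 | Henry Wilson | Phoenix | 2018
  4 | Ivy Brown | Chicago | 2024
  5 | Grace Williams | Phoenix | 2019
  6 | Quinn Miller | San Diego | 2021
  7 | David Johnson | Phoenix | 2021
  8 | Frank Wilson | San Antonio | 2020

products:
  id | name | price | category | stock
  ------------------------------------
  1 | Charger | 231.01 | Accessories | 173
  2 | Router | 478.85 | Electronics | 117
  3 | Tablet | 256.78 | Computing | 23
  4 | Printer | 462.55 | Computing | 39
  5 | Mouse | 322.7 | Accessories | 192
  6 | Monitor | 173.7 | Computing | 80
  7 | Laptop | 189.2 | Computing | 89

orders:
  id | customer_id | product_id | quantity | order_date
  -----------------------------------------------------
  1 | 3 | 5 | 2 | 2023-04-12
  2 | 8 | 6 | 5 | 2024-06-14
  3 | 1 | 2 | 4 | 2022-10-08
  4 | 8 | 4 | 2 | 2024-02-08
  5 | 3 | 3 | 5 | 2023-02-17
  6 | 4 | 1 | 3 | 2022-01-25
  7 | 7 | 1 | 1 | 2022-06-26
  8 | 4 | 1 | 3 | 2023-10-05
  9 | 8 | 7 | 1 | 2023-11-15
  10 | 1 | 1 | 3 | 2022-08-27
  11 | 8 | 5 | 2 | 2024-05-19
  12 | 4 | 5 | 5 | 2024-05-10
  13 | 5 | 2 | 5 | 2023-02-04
SELECT DISTINCT city FROM customers

Execution result:
city
Houston
San Antonio
Phoenix
Chicago
San Diego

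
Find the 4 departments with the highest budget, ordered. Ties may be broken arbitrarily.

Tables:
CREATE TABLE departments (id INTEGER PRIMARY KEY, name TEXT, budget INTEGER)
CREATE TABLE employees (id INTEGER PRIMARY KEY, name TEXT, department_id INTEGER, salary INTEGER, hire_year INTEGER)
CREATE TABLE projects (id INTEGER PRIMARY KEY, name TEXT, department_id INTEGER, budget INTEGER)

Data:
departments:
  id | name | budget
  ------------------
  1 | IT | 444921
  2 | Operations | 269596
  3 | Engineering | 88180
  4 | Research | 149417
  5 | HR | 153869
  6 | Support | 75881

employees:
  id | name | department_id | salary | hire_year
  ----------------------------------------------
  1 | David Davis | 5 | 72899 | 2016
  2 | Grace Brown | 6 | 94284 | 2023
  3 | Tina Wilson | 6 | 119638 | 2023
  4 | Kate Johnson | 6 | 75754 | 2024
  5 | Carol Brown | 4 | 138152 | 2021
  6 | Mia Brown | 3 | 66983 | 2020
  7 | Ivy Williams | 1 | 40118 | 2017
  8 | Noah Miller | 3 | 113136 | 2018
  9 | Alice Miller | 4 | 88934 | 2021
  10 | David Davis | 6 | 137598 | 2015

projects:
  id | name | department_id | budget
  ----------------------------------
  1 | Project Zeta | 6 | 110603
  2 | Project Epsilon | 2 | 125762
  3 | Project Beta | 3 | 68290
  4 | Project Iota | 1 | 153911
SELECT name, budget FROM departments ORDER BY budget DESC LIMIT 4

Execution result:
name | budget
IT | 444921
Operations | 269596
HR | 153869
Research | 149417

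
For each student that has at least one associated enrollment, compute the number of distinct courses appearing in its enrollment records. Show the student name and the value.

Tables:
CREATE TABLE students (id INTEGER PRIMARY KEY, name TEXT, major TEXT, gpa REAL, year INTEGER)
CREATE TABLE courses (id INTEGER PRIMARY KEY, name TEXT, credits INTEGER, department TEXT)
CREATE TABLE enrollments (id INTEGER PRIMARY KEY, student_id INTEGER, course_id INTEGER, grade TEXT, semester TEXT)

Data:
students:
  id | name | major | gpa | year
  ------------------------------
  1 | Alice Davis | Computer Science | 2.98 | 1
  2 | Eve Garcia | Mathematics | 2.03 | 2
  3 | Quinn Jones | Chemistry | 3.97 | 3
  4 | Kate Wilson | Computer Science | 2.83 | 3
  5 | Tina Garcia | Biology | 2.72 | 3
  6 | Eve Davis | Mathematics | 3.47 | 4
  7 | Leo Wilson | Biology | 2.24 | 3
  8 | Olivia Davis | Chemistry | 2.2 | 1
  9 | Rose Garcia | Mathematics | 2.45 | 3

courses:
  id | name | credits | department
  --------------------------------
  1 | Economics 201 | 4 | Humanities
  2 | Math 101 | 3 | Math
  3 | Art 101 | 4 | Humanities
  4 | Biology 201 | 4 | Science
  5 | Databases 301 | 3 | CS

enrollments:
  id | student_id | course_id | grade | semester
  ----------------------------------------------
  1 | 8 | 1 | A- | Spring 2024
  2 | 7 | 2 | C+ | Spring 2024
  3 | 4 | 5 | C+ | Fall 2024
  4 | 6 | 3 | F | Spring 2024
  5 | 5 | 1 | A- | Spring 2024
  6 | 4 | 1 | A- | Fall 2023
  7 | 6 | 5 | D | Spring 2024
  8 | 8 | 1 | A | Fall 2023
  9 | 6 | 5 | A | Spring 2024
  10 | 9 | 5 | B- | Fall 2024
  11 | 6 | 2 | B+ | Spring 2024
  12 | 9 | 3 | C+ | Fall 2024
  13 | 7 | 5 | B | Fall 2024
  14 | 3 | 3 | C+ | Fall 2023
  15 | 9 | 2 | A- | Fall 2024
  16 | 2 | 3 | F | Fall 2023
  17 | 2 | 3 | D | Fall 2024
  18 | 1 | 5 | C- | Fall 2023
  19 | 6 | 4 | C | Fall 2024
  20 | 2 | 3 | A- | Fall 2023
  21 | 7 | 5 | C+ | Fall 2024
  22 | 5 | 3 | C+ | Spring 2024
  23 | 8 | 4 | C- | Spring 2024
SELECT p.name, COUNT(DISTINCT c.course_id) AS distinct_course_count FROM enrollments c JOIN students p ON c.student_id = p.id GROUP BY p.id, p.name

Execution result:
name | distinct_course_count
Alice Davis | 1
Eve Garcia | 1
Quinn Jones | 1
Kate Wilson | 2
Tina Garcia | 2
Eve Davis | 4
Leo Wilson | 2
Olivia Davis | 2
Rose Garcia | 3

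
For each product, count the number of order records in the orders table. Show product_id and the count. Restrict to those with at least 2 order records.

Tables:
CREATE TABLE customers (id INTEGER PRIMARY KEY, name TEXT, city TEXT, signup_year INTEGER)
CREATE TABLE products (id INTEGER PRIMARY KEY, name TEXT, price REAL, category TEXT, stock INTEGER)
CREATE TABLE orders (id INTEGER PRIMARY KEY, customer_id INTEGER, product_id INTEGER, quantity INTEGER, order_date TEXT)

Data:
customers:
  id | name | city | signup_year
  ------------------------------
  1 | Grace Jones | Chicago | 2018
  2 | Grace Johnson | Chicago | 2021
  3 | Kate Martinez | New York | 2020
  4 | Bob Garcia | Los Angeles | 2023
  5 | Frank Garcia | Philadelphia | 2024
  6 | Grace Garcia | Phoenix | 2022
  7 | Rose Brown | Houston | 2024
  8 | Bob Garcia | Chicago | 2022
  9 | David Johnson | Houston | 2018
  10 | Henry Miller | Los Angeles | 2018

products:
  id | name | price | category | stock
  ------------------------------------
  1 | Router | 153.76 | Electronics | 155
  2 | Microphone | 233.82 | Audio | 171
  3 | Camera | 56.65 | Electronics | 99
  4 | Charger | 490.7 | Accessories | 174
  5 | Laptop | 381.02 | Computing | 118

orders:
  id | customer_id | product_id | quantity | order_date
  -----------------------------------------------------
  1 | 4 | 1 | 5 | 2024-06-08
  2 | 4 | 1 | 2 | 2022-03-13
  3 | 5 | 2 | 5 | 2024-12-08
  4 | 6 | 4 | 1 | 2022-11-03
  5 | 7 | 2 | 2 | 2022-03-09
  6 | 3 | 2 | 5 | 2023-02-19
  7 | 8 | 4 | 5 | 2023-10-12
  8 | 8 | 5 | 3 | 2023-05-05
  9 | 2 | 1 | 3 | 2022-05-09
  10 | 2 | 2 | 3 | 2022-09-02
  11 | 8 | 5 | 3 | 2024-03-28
SELECT product_id, COUNT(*) AS order_count FROM orders GROUP BY product_id HAVING COUNT(*) >= 2

Execution result:
product_id | order_count
1 | 3
2 | 4
4 | 2
5 | 2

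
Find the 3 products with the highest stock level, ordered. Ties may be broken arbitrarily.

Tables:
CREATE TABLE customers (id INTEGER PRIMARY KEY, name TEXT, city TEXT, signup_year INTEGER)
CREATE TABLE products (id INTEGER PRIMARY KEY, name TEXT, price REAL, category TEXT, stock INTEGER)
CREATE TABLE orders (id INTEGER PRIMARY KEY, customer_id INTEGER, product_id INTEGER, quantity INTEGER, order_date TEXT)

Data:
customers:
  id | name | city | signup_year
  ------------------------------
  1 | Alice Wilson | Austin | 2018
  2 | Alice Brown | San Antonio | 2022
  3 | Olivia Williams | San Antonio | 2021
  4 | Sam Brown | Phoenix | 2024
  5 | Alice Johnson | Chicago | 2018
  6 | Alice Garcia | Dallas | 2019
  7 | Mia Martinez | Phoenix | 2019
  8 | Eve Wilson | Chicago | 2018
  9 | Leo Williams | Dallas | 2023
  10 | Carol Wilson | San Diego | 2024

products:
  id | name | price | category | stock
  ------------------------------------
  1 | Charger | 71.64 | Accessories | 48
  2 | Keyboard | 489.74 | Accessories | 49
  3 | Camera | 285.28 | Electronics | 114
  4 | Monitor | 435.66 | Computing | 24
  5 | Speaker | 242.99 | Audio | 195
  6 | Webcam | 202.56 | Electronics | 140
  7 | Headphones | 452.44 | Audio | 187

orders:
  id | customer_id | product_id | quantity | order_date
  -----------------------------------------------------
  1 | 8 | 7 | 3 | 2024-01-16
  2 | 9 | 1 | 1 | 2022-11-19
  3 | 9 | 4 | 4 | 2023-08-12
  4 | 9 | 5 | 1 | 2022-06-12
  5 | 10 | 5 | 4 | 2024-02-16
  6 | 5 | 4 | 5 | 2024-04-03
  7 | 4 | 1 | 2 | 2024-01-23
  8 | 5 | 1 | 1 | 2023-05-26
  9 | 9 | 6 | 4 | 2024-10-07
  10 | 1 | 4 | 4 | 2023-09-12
SELECT name, stock FROM products ORDER BY stock DESC LIMIT 3

Execution result:
name | stock
Speaker | 195
Headphones | 187
Webcam | 140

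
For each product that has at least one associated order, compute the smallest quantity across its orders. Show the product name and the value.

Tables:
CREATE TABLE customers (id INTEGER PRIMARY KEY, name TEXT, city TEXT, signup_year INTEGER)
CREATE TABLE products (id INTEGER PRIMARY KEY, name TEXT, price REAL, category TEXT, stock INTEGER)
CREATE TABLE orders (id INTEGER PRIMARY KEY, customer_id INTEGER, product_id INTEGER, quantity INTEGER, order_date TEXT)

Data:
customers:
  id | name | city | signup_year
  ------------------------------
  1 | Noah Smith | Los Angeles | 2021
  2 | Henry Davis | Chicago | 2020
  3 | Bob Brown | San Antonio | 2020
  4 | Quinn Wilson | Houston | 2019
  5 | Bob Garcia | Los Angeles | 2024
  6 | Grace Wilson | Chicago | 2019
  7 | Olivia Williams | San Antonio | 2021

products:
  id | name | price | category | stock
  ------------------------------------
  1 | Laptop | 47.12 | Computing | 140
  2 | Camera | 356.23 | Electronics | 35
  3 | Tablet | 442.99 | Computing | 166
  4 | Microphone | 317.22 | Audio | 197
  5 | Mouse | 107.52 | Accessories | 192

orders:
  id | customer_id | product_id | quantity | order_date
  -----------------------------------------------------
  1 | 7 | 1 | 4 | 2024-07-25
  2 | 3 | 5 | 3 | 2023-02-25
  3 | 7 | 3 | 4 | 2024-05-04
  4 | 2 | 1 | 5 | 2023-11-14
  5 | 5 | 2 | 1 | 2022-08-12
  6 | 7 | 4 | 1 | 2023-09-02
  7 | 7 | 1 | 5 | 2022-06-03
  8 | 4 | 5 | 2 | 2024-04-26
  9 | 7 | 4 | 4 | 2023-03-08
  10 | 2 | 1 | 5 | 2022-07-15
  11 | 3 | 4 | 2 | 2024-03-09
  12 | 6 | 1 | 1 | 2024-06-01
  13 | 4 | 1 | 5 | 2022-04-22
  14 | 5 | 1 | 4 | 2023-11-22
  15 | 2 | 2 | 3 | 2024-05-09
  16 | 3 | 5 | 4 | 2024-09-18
SELECT p.name, MIN(c.quantity) AS min_quantity FROM orders c JOIN products p ON c.product_id = p.id GROUP BY p.id, p.name

Execution result:
name | min_quantity
Laptop | 1
Camera | 1
Tablet | 4
Microphone | 1
Mouse | 2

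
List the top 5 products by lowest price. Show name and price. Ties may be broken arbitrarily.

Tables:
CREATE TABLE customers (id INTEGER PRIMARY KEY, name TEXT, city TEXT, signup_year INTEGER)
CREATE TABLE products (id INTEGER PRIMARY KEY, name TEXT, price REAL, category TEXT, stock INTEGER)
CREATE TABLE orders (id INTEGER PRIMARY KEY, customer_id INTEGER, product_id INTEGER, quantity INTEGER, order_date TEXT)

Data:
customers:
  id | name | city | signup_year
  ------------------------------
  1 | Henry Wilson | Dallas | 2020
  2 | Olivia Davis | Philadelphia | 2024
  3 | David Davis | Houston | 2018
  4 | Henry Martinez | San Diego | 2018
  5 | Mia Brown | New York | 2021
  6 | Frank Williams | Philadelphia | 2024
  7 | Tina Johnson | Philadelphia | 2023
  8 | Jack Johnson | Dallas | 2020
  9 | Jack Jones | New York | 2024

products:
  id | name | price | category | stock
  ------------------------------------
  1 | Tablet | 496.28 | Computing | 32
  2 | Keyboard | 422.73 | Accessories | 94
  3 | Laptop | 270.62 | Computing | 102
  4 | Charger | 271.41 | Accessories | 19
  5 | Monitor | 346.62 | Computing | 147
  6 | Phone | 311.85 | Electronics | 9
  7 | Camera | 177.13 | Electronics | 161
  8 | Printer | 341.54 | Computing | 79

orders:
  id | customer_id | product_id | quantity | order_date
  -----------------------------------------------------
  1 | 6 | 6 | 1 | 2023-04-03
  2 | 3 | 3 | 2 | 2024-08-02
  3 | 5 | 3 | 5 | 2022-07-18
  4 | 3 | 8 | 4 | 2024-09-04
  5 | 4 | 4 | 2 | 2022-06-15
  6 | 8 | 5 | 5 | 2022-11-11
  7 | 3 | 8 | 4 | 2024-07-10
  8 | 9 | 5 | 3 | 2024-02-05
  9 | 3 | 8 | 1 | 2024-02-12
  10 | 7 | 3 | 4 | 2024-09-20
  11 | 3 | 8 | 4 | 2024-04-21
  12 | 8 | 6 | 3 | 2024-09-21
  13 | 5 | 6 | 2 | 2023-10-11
SELECT name, price FROM products ORDER BY price ASC LIMIT 5

Execution result:
name | price
Camera | 177.13
Laptop | 270.62
Charger | 271.41
Phone | 311.85
Printer | 341.54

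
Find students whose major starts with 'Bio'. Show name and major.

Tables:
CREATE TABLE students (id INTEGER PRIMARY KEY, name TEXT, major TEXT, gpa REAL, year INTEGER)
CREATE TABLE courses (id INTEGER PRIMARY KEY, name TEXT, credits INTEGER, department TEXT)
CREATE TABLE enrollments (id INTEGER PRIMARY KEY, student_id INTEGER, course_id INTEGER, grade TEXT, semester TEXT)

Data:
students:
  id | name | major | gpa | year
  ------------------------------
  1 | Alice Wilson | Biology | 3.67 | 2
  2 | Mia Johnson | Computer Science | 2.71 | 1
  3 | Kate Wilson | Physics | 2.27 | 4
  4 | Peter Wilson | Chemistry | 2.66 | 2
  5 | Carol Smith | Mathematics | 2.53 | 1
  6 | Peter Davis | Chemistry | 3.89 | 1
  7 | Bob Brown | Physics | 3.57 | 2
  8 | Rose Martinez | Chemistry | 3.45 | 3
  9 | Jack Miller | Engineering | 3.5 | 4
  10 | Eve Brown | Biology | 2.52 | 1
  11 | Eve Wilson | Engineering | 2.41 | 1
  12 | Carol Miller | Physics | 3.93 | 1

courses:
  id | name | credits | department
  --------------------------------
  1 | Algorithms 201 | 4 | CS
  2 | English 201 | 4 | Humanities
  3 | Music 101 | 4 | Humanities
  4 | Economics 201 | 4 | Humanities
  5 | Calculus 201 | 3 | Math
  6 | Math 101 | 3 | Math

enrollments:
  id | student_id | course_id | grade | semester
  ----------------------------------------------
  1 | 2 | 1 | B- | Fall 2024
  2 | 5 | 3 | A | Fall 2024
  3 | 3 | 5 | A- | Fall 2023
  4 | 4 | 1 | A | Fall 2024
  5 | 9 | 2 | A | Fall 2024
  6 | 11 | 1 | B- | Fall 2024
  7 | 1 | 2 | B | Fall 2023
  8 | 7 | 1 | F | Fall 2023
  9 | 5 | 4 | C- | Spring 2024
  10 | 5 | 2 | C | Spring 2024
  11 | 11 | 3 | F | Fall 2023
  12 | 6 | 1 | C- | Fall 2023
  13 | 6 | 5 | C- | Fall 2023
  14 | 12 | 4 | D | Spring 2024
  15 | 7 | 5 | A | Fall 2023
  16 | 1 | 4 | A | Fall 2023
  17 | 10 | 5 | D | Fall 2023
SELECT name, major FROM students WHERE major LIKE 'Bio%'

Execution result:
name | major
Alice Wilson | Biology
Eve Brown | Biology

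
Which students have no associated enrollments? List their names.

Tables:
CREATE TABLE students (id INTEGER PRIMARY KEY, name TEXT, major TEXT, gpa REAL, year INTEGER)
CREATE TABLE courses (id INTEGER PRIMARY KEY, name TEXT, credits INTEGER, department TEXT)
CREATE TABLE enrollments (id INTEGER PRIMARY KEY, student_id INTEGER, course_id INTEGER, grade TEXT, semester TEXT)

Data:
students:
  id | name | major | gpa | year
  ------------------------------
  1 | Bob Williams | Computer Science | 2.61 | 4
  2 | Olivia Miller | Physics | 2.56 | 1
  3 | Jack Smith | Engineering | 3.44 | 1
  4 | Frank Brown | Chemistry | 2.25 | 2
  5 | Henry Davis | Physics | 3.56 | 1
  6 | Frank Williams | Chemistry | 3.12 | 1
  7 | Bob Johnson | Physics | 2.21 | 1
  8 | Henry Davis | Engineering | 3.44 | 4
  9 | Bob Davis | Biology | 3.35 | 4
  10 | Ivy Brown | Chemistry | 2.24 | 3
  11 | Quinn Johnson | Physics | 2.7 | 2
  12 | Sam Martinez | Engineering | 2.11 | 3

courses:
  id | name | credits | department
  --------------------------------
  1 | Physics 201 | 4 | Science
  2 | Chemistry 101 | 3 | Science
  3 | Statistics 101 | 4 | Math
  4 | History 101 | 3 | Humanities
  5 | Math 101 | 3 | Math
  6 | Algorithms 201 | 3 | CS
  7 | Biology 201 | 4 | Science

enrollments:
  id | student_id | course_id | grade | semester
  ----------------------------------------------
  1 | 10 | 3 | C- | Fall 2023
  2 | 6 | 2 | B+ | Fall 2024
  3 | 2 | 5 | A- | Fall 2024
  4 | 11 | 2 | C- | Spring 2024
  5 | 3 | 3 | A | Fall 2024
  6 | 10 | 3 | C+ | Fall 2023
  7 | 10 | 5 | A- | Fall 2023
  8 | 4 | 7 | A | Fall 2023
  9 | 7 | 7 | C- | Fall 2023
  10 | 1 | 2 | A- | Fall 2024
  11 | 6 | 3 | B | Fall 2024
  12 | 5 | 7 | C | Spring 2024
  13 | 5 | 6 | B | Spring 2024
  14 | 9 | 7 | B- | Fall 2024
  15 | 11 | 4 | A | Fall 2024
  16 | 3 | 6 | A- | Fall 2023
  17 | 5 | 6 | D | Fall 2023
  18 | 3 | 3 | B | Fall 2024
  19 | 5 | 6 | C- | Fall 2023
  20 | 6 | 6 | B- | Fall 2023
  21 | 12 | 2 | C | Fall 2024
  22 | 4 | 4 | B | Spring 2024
SELECT p.name FROM students p LEFT JOIN enrollments c ON c.student_id = p.id WHERE c.id IS NULL

Execution result:
Henry Davis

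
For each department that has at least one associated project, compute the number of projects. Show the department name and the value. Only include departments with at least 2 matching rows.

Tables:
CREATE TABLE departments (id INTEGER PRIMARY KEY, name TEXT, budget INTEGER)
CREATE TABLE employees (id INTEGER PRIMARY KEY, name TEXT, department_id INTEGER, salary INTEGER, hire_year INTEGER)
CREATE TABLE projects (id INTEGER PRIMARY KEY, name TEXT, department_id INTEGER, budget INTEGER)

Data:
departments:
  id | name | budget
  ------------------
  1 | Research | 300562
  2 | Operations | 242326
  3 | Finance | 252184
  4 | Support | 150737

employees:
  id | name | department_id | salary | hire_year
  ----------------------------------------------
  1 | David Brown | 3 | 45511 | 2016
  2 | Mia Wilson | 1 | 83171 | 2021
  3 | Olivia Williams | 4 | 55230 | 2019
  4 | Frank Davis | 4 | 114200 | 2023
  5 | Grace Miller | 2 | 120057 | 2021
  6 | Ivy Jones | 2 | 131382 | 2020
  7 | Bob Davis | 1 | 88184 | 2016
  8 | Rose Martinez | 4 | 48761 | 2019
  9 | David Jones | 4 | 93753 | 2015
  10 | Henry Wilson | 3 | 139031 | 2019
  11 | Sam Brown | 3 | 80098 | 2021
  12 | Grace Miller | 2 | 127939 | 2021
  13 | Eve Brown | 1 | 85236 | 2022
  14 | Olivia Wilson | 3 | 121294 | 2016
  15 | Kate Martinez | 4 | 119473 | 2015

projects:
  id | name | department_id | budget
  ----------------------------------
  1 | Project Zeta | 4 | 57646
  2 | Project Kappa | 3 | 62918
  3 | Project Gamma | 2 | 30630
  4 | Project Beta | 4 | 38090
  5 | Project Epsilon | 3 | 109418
SELECT p.name, COUNT(*) AS n FROM projects c JOIN departments p ON c.department_id = p.id GROUP BY p.id, p.name HAVING COUNT(*) >= 2

Execution result:
name | n
Finance | 2
Support | 2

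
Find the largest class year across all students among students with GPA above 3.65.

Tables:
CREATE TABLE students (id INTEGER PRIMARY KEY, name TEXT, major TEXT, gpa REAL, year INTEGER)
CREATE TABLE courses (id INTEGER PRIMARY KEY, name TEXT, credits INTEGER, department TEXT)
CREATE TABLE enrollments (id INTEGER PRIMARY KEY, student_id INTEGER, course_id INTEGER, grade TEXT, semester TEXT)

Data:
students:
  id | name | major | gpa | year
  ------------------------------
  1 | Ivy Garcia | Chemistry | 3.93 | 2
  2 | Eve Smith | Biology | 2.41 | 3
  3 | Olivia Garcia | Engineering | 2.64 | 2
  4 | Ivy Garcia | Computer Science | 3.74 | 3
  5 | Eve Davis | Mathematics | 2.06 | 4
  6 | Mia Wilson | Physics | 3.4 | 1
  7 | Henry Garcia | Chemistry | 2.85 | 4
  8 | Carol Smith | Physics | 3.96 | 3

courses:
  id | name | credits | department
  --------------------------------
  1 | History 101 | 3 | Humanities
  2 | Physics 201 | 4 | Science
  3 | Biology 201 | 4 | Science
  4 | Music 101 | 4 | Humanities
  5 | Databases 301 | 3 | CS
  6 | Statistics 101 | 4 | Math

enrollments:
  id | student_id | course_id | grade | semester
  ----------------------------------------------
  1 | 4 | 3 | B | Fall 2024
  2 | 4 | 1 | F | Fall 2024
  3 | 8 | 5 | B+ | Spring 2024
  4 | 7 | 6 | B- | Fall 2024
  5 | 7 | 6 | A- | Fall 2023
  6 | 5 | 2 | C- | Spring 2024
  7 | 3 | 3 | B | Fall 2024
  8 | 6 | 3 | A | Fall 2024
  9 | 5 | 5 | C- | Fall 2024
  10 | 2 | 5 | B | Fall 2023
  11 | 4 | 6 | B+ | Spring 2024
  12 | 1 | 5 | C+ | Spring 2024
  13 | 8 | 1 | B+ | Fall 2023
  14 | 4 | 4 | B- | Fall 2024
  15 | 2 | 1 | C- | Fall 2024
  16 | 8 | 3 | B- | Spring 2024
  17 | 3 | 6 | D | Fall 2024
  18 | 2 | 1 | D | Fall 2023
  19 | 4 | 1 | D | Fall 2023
SELECT MAX(year) FROM students WHERE gpa > 3.65

Execution result:
3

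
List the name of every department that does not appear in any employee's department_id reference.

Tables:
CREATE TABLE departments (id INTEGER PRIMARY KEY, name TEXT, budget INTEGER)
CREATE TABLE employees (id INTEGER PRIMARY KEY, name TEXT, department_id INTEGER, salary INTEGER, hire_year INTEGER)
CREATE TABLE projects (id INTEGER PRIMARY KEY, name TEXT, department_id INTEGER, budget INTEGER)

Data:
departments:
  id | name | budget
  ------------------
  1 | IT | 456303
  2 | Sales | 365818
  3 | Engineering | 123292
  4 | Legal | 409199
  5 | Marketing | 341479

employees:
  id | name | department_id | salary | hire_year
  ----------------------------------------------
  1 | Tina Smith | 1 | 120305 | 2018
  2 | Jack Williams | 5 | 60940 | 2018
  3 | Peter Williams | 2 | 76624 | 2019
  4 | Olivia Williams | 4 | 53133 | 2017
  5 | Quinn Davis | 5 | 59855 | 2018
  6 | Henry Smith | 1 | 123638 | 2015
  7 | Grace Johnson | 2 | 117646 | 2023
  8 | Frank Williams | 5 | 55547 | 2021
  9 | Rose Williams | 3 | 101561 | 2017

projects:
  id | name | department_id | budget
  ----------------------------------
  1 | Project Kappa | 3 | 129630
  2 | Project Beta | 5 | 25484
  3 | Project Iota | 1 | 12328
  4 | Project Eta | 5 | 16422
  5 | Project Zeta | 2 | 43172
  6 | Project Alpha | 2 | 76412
SELECT p.name FROM departments p LEFT JOIN employees c ON c.department_id = p.id WHERE c.id IS NULL

Execution result:
(no rows)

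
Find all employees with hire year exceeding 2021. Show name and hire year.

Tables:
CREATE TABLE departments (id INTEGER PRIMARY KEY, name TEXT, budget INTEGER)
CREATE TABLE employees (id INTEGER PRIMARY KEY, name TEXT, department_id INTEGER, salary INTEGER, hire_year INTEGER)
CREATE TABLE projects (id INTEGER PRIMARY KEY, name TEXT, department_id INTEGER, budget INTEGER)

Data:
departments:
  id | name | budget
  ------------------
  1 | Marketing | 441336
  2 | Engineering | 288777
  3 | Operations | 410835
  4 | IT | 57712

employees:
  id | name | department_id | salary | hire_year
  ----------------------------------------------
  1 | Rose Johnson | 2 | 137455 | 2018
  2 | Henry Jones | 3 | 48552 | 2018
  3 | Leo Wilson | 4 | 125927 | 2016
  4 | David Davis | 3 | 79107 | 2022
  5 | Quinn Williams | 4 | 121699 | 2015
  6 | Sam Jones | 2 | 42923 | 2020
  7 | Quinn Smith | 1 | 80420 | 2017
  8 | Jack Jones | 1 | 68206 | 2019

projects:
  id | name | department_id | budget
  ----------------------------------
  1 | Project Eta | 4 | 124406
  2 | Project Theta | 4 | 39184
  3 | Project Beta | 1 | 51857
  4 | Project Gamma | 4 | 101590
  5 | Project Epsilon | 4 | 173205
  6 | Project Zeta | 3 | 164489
SELECT name, hire_year FROM employees WHERE hire_year > 2021

Execution result:
name | hire_year
David Davis | 2022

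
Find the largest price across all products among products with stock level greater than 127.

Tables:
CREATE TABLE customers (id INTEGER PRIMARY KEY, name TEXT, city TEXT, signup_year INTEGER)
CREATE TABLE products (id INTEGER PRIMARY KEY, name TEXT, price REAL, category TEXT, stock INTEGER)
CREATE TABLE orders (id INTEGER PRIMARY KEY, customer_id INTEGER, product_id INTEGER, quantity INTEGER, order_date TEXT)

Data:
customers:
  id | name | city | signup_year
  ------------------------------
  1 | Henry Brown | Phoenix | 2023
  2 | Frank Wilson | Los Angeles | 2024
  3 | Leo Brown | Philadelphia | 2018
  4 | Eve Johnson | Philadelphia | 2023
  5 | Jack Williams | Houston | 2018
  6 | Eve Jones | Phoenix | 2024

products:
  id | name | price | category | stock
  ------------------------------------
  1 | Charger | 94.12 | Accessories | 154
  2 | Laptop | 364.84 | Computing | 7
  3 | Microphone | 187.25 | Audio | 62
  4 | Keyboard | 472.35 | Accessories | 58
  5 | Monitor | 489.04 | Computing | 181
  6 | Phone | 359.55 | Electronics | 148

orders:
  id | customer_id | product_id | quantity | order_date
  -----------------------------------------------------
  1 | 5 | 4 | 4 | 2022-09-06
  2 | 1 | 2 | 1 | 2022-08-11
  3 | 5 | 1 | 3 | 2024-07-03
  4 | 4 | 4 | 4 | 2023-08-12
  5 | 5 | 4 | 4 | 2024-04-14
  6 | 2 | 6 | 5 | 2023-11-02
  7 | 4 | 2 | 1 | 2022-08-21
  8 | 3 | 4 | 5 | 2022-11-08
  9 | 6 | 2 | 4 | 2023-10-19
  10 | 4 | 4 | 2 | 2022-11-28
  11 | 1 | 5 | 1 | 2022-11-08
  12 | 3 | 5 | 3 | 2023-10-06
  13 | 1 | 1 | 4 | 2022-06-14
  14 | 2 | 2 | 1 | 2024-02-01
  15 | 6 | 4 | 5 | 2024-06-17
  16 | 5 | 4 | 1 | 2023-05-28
SELECT MAX(price) FROM products WHERE stock > 127

Execution result:
489.04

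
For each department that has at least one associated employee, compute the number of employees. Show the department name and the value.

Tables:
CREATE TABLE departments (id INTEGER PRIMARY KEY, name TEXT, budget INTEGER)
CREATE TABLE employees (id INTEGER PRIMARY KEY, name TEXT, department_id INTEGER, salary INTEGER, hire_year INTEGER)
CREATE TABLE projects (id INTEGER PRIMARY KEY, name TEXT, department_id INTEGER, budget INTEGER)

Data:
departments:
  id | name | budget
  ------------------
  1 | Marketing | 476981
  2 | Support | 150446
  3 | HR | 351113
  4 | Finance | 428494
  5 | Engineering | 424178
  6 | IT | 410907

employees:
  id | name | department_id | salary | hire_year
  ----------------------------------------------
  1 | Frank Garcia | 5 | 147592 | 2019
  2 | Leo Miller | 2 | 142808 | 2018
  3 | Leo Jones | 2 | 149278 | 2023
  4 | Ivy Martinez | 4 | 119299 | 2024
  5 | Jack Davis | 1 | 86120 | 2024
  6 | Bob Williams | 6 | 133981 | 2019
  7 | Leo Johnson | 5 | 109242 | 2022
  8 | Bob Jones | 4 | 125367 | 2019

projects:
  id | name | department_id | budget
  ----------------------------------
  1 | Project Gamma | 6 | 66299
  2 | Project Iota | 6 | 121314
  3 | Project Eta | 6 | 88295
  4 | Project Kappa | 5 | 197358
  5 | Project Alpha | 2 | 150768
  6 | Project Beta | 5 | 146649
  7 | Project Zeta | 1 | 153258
SELECT p.name, COUNT(*) AS n FROM employees c JOIN departments p ON c.department_id = p.id GROUP BY p.id, p.name

Execution result:
name | n
Marketing | 1
Support | 2
Finance | 2
Engineering | 2
IT | 1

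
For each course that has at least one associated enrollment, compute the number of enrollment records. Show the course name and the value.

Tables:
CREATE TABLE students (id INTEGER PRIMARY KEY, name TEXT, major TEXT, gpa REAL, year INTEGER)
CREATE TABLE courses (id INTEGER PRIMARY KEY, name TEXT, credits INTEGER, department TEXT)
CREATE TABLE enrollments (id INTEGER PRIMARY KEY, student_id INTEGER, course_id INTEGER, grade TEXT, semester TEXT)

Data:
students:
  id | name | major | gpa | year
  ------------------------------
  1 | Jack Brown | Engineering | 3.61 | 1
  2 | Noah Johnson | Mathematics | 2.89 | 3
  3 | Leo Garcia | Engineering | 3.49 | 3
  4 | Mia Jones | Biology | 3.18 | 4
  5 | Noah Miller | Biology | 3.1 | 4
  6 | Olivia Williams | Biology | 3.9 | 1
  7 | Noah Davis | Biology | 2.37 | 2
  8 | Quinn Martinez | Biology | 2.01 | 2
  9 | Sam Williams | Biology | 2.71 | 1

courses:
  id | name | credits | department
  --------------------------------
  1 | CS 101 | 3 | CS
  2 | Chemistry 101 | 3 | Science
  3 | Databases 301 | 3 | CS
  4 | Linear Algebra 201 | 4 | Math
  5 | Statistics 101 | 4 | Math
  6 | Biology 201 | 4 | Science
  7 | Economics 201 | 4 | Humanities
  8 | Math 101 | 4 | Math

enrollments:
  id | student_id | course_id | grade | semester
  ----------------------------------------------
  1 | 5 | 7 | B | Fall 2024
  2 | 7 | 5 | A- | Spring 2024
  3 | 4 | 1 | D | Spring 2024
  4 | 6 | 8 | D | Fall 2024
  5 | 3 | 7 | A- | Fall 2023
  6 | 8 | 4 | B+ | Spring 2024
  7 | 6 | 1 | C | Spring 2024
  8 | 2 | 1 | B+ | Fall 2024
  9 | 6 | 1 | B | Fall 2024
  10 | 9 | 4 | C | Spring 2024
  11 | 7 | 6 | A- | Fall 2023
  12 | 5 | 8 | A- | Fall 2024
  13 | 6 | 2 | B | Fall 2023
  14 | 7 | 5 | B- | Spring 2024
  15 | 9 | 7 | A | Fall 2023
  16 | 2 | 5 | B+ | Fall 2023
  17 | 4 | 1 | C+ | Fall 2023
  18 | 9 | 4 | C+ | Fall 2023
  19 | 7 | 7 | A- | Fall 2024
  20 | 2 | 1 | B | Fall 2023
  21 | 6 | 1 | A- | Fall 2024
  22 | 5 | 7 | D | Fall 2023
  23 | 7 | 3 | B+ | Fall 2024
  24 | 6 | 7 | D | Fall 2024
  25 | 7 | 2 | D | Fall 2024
SELECT p.name, COUNT(*) AS n FROM enrollments c JOIN courses p ON c.course_id = p.id GROUP BY p.id, p.name

Execution result:
name | n
CS 101 | 7
Chemistry 101 | 2
Databases 301 | 1
Linear Algebra 201 | 3
Statistics 101 | 3
Biology 201 | 1
Economics 201 | 6
Math 101 | 2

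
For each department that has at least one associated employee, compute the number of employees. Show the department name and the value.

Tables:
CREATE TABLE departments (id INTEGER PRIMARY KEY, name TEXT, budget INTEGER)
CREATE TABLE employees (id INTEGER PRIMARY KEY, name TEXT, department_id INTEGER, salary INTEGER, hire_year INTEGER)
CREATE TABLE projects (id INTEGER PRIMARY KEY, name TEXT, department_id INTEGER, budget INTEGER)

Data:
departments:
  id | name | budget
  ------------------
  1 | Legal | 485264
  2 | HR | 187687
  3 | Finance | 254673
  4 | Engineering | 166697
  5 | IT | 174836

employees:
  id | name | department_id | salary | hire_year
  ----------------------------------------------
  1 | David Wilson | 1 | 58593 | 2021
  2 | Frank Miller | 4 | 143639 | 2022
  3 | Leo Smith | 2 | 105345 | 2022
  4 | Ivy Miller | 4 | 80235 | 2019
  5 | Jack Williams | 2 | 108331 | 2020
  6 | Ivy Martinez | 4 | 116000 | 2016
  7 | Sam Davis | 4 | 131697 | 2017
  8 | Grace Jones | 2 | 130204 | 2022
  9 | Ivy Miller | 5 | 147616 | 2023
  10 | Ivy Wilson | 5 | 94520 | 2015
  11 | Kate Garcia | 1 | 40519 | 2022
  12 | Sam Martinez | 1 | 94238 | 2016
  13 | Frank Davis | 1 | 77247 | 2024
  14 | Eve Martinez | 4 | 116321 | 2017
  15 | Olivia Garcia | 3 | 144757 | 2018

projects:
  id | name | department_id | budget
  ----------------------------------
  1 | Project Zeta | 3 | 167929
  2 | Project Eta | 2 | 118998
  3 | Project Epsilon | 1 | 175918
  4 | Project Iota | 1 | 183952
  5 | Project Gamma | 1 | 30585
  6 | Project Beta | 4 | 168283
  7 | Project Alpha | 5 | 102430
SELECT p.name, COUNT(*) AS n FROM employees c JOIN departments p ON c.department_id = p.id GROUP BY p.id, p.name

Execution result:
name | n
Legal | 4
HR | 3
Finance | 1
Engineering | 5
IT | 2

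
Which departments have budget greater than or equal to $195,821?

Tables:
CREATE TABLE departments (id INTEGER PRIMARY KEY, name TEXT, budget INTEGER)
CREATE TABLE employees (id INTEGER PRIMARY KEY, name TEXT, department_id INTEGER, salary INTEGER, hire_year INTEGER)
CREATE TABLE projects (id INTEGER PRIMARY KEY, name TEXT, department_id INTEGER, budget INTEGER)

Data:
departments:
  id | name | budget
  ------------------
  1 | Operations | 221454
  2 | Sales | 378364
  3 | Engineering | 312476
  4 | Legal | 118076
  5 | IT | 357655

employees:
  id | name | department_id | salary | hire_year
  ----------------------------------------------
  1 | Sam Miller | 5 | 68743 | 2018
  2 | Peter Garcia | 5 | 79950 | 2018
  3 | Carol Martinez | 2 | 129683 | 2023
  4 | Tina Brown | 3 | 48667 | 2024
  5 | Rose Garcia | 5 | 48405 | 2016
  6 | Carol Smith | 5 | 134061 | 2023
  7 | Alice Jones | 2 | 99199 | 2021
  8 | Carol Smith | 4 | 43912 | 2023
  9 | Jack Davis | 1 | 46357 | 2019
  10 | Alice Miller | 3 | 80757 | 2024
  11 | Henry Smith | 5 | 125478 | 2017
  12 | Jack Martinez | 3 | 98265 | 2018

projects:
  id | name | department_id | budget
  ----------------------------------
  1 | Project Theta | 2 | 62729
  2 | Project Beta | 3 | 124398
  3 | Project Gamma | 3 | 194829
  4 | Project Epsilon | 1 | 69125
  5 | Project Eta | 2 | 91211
SELECT name, budget FROM departments WHERE budget >= 195821

Execution result:
name | budget
Operations | 221454
Sales | 378364
Engineering | 312476
IT | 357655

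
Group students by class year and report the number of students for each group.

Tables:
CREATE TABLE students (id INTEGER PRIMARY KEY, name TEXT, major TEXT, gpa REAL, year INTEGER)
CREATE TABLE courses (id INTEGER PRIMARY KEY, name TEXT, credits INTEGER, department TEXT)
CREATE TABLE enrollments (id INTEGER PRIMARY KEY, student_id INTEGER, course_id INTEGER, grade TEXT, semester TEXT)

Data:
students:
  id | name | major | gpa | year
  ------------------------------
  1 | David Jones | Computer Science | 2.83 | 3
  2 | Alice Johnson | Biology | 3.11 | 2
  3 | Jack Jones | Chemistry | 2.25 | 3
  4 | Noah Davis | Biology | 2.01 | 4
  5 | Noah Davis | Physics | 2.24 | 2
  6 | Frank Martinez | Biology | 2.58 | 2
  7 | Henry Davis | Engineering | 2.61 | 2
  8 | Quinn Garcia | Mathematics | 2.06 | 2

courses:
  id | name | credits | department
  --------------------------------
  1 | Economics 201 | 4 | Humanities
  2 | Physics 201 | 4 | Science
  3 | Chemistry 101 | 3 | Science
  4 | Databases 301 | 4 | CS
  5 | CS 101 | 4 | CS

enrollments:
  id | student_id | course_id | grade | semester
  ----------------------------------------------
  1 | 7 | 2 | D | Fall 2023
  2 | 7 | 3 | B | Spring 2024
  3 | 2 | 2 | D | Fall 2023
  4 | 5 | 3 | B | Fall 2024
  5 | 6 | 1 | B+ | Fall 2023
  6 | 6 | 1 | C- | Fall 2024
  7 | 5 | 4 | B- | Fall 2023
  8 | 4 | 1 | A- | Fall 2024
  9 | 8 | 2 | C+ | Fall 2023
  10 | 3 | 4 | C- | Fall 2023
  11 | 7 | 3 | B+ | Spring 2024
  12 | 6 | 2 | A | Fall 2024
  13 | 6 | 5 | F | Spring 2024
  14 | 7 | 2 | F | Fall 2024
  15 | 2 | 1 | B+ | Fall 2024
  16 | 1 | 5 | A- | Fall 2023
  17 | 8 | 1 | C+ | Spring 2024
SELECT year, COUNT(*) AS n FROM students GROUP BY year

Execution result:
year | n
2 | 5
3 | 2
4 | 1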